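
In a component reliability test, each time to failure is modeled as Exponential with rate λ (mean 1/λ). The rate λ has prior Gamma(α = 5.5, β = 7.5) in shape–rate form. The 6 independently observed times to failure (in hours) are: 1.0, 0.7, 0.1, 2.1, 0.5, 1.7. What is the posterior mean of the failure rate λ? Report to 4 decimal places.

0.8456

With a Gamma(shape α, rate β) prior on the exponential rate λ, the posterior after n observations with total T = Σxᵢ is Gamma(α+n, β+T).
Sum of observations T = 6.1 hours; n = 6.
Posterior: Gamma(5.5+6, 7.5+6.1) = Gamma(11.5, 13.6).
Posterior mean of λ = α/β = 11.5/13.6 = 0.8456.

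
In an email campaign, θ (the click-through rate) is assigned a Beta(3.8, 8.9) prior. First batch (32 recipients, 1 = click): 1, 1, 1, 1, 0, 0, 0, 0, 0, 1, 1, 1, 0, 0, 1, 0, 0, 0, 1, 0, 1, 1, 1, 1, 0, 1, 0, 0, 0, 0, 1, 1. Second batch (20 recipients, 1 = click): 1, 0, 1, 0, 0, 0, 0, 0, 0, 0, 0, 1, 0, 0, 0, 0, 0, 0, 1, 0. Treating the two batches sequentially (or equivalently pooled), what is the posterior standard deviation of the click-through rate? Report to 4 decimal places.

0.0595

The Beta prior is conjugate to a Binomial/Bernoulli likelihood; the update adds successes to α and failures to β.
After batch 1: Beta(3.8+16, 8.9+16) = Beta(19.8, 24.9).
After batch 2: Beta(19.8+4, 24.9+16) = Beta(23.8, 40.9).
Var = αβ/((α+β)²(α+β+1)) = 23.8·40.9/(64.7²·65.7) = 0.00353937; SD = √0.00353937 = 0.0595.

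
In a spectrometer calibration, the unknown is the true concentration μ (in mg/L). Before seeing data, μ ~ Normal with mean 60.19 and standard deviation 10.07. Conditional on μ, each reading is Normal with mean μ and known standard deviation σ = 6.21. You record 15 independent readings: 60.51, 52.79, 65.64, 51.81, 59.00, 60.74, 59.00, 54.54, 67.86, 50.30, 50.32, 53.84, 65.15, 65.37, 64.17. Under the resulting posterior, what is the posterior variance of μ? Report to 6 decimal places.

2.507370

For Normal data with known variance σ², a Normal(μ₀, σ₀²) prior on μ is conjugate. Posterior precision = 1/σ₀² + n/σ²; posterior mean is the precision-weighted average of μ₀ and x̄.
σ₀² = 10.07² = 101.4049, σ² = 6.21² = 38.5641; σ² + n·σ₀² = 38.5641 + 15·101.4049 = 1559.6376.
Posterior precision = 1/σ₀² + n/σ² = 1/101.4049 + 15/38.5641 = (σ² + n·σ₀²)/(σ₀²σ²) = 1559.6376/(101.4049·38.5641); posterior variance σₙ² = σ₀²σ²/(σ² + n·σ₀²) = 101.4049·38.5641/1559.6376 = 2.507370.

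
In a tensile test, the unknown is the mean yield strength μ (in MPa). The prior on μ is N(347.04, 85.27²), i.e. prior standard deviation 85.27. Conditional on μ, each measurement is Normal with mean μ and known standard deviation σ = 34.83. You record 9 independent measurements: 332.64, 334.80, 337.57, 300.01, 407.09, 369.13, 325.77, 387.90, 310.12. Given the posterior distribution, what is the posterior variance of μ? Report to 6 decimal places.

132.338753

For Normal data with known variance σ², a Normal(μ₀, σ₀²) prior on μ is conjugate. Posterior precision = 1/σ₀² + n/σ²; posterior mean is the precision-weighted average of μ₀ and x̄.
σ₀² = 85.27² = 7270.9729, σ² = 34.83² = 1213.1289; σ² + n·σ₀² = 1213.1289 + 9·7270.9729 = 66651.885.
Posterior precision = 1/σ₀² + n/σ² = 1/7270.9729 + 9/1213.1289 = (σ² + n·σ₀²)/(σ₀²σ²) = 66651.885/(7270.9729·1213.1289); posterior variance σₙ² = σ₀²σ²/(σ² + n·σ₀²) = 7270.9729·1213.1289/66651.885 = 132.338753.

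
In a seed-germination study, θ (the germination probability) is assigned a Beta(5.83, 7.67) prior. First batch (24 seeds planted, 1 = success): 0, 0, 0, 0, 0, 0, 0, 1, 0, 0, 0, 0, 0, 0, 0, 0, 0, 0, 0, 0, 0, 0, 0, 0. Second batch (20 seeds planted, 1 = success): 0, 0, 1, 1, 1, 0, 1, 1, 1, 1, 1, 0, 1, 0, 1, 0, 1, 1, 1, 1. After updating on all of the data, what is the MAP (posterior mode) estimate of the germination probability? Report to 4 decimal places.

0.3573

The Beta prior is conjugate to a Binomial/Bernoulli likelihood; the update adds successes to α and failures to β.
After batch 1: Beta(5.83+1, 7.67+23) = Beta(6.83, 30.67).
After batch 2: Beta(6.83+14, 30.67+6) = Beta(20.83, 36.67).
Mode of Beta(a,b) for a,b>1 is (a−1)/(a+b−2) = 19.83/55.50 = 0.3573.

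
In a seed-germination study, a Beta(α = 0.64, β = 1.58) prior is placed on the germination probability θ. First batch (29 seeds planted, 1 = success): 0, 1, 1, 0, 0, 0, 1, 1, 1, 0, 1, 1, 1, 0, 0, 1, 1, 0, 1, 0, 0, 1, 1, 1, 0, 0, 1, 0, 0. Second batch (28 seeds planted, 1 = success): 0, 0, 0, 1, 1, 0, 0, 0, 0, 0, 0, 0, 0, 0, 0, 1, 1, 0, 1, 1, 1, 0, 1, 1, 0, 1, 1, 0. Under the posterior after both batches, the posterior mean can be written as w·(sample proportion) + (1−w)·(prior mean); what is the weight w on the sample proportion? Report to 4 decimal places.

0.9625

The Beta prior is conjugate to a Binomial/Bernoulli likelihood; the update adds successes to α and failures to β.
Total number of seeds planted: n = 29 + 28 = 57.
Posterior mean = (α₀+k)/(α₀+β₀+n) = [n/(α₀+β₀+n)]·(k/n) + [(α₀+β₀)/(α₀+β₀+n)]·α₀/(α₀+β₀), so only n and the prior enter the weight.
The weight on the data is w = n/(α₀+β₀+n) = 57/(0.64+1.58+57) = 57/59.22 = 0.9625.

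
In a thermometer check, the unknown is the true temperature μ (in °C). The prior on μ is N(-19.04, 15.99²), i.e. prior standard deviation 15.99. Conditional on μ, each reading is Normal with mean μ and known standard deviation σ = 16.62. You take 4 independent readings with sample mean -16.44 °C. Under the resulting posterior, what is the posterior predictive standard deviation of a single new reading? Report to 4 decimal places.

For Normal data with known variance σ², a Normal(μ₀, σ₀²) prior on μ is conjugate. Posterior precision = 1/σ₀² + n/σ²; posterior mean is the precision-weighted average of μ₀ and x̄.
σ₀² = 15.99² = 255.6801, σ² = 16.62² = 276.2244; σ² + n·σ₀² = 276.2244 + 4·255.6801 = 1298.9448.
Posterior precision = 1/σ₀² + n/σ² = 1/255.6801 + 4/276.2244 = (σ² + n·σ₀²)/(σ₀²σ²) = 1298.9448/(255.6801·276.2244); posterior variance σₙ² = σ₀²σ²/(σ² + n·σ₀²) = 255.6801·276.2244/1298.9448 = 54.371119.
Predictive variance for one new observation = σₙ² + σ² = 255.6801·276.2244/1298.9448 + 276.2244 = σ²·(σ₀² + 1298.9448)/1298.9448 = 276.2244·1554.6249/1298.9448 = 330.595519; SD = √(276.2244·1554.6249/1298.9448) = 18.1823.

18.1823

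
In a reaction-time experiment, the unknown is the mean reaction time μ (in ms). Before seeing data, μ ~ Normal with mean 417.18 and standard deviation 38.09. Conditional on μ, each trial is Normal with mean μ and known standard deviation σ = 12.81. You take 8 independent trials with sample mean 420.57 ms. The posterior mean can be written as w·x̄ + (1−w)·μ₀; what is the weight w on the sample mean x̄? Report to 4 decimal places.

For Normal data with known variance σ², a Normal(μ₀, σ₀²) prior on μ is conjugate. Posterior precision = 1/σ₀² + n/σ²; posterior mean is the precision-weighted average of μ₀ and x̄.
σ₀² = 38.09² = 1450.8481, σ² = 12.81² = 164.0961. Prior precision 1/σ₀² = 1/1450.8481; data precision n/σ² = 8/164.0961.
w = (n/σ²)/(1/σ₀² + n/σ²) = n·σ₀²/(σ² + n·σ₀²) = 8·1450.8481/(164.0961 + 8·1450.8481) = 11606.7848/11770.8809 = 0.9861.

0.9861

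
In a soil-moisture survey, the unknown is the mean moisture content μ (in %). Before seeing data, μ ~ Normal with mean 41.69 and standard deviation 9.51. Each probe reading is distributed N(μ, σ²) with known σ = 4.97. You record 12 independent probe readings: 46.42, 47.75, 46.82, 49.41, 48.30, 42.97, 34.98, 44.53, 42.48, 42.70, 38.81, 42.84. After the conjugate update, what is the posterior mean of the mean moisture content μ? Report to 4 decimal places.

43.9494

For Normal data with known variance σ², a Normal(μ₀, σ₀²) prior on μ is conjugate. Posterior precision = 1/σ₀² + n/σ²; posterior mean is the precision-weighted average of μ₀ and x̄.
Σxᵢ = 46.42 + 47.75 + 46.82 + 49.41 + 48.30 + 42.97 + 34.98 + 44.53 + 42.48 + 42.70 + 38.81 + 42.84 = 528.01, so n·x̄ = 528.01.
σ₀² = 9.51² = 90.4401, σ² = 4.97² = 24.7009; σ² + n·σ₀² = 24.7009 + 12·90.4401 = 1109.9821.
Posterior mean = (μ₀/σ₀² + n·x̄/σ²)/(1/σ₀² + n/σ²) = (σ²·μ₀ + σ₀²·n·x̄)/(σ² + n·σ₀²) = (24.7009·41.69 + 90.4401·528.01)/1109.9821 = 48783.057722/1109.9821 = 43.9494.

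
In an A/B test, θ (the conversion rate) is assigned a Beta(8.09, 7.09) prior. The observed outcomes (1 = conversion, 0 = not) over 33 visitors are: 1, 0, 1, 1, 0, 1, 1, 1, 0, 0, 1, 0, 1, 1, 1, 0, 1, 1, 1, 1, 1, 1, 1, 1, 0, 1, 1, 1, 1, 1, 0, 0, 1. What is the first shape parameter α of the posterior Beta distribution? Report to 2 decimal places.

32.09

The Beta prior is conjugate to a Binomial/Bernoulli likelihood; the update adds successes to α and failures to β.
Posterior: Beta(α+k, β+n−k) = Beta(8.09+24, 7.09+9) = Beta(32.09, 16.09).
Posterior α = 32.09.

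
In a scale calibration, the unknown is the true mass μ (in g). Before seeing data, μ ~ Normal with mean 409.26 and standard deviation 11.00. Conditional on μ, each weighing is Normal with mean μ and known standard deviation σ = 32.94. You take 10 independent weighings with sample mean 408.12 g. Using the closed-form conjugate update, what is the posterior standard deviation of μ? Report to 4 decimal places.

7.5635

For Normal data with known variance σ², a Normal(μ₀, σ₀²) prior on μ is conjugate. Posterior precision = 1/σ₀² + n/σ²; posterior mean is the precision-weighted average of μ₀ and x̄.
σ₀² = 11.00² = 121, σ² = 32.94² = 1085.0436; σ² + n·σ₀² = 1085.0436 + 10·121 = 2295.0436.
Posterior precision = 1/σ₀² + n/σ² = 1/121 + 10/1085.0436 = (σ² + n·σ₀²)/(σ₀²σ²) = 2295.0436/(121·1085.0436); posterior variance σₙ² = σ₀²σ²/(σ² + n·σ₀²) = 121·1085.0436/2295.0436 = 57.206005.
Posterior SD = √σₙ² = √(121·1085.0436/2295.0436) = 7.5635.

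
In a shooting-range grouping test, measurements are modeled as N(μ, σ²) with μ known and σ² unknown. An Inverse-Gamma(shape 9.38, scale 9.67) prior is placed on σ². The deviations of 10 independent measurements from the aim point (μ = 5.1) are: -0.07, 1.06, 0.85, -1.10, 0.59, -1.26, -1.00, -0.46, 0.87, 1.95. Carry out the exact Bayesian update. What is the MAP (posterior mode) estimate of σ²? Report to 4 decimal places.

With known mean μ and an Inverse-Gamma(α, β) prior on σ², the Normal likelihood is conjugate: posterior is Inv-Gamma(α + n/2, β + Σ(xᵢ−μ)²/2).
Σ(xᵢ−μ)² = (-0.07)² + (1.06)² + (0.85)² + (-1.10)² + (0.59)² + (-1.26)² + (-1.00)² + (-0.46)² + (0.87)² + (1.95)² = 10.7677.
Posterior: Inv-Gamma(9.38 + 10/2, 9.67 + 10.7677/2) = Inv-Gamma(14.38, 15.05385).
Mode = β/(α+1) = 15.05385/15.38 = 0.9788.

0.9788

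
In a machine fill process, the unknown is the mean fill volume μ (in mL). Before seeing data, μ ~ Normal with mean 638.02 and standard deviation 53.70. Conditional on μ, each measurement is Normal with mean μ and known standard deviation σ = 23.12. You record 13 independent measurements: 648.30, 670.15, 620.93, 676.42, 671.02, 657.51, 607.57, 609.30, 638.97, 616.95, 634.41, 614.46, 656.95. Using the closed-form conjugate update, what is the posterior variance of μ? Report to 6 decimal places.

For Normal data with known variance σ², a Normal(μ₀, σ₀²) prior on μ is conjugate. Posterior precision = 1/σ₀² + n/σ²; posterior mean is the precision-weighted average of μ₀ and x̄.
σ₀² = 53.70² = 2883.69, σ² = 23.12² = 534.5344; σ² + n·σ₀² = 534.5344 + 13·2883.69 = 38022.5044.
Posterior precision = 1/σ₀² + n/σ² = 1/2883.69 + 13/534.5344 = (σ² + n·σ₀²)/(σ₀²σ²) = 38022.5044/(2883.69·534.5344); posterior variance σₙ² = σ₀²σ²/(σ² + n·σ₀²) = 2883.69·534.5344/38022.5044 = 40.539978.

40.539978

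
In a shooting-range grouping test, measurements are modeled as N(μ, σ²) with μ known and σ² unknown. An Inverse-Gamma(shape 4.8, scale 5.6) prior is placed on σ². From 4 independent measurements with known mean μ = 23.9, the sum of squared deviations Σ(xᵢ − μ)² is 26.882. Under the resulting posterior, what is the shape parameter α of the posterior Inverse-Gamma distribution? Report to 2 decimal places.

6.80

With known mean μ and an Inverse-Gamma(α, β) prior on σ², the Normal likelihood is conjugate: posterior is Inv-Gamma(α + n/2, β + Σ(xᵢ−μ)²/2).
Posterior: Inv-Gamma(4.8 + 4/2, 5.6 + 26.882/2) = Inv-Gamma(6.80, 19.0410).
Posterior α = 6.80.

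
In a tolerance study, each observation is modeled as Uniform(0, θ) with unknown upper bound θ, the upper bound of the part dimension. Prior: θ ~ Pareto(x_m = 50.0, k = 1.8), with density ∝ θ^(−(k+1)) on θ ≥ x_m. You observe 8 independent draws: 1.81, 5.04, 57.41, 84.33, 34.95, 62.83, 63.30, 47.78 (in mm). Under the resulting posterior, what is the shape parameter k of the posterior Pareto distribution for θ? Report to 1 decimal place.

9.8

A Pareto(scale x_m, shape k) prior on the upper bound θ of Uniform(0, θ) is conjugate: posterior is Pareto(max(x_m, max xᵢ), k + n).
Sample maximum = 84.33; prior scale x_m = 50.0 → posterior scale = max = 84.33.
Posterior shape = 1.8 + 8 = 9.8.
Posterior shape k = 9.8.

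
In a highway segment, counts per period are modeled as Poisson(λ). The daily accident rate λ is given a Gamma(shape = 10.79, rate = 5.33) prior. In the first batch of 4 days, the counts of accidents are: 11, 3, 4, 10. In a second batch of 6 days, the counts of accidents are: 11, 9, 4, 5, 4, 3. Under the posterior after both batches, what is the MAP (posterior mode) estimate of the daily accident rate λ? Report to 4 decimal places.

With a Gamma(shape α, rate β) prior, the Poisson likelihood is conjugate: the posterior is Gamma(α + ΣXᵢ, β + n).
Batch 1: sum of counts S = 28 over n = 4 days.
After batch 1: Gamma(α+S, β+n) = Gamma(10.79+28, 5.33+4) = Gamma(38.79, 9.33).
Batch 2: sum of counts S = 36 over n = 6 days.
After batch 2: Gamma(α+S, β+n) = Gamma(38.79+36, 9.33+6) = Gamma(74.79, 15.33).
Mode of Gamma(α,β) for α≥1 is (α−1)/β = 73.79/15.33 = 4.8134.

4.8134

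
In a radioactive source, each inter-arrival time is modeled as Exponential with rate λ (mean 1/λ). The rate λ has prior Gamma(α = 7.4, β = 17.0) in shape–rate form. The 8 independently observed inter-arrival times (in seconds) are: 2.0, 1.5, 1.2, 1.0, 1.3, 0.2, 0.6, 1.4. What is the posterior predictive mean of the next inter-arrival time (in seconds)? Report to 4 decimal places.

1.8194

With a Gamma(shape α, rate β) prior on the exponential rate λ, the posterior after n observations with total T = Σxᵢ is Gamma(α+n, β+T).
Sum of observations T = 9.2 seconds; n = 8.
Posterior: Gamma(7.4+8, 17.0+9.2) = Gamma(15.4, 26.2).
The predictive distribution for the next observation is Lomax; its mean is β/(α−1) = 26.2/14.4 = 1.8194.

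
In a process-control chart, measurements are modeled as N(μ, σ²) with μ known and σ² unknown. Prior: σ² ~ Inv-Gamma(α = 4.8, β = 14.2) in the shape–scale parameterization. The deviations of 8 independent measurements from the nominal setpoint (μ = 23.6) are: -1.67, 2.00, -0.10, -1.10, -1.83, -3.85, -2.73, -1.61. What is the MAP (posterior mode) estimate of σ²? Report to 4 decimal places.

3.2972

With known mean μ and an Inverse-Gamma(α, β) prior on σ², the Normal likelihood is conjugate: posterior is Inv-Gamma(α + n/2, β + Σ(xᵢ−μ)²/2).
Σ(xᵢ−μ)² = (-1.67)² + (2.00)² + (-0.10)² + (-1.10)² + (-1.83)² + (-3.85)² + (-2.73)² + (-1.61)² = 36.2253.
Posterior: Inv-Gamma(4.8 + 8/2, 14.2 + 36.2253/2) = Inv-Gamma(8.80, 32.31265).
Mode = β/(α+1) = 32.31265/9.80 = 3.2972.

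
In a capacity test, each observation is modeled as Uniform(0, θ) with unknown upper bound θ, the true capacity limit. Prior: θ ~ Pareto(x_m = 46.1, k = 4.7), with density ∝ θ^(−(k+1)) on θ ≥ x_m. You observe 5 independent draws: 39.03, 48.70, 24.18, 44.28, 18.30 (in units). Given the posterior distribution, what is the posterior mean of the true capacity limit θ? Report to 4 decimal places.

A Pareto(scale x_m, shape k) prior on the upper bound θ of Uniform(0, θ) is conjugate: posterior is Pareto(max(x_m, max xᵢ), k + n).
Sample maximum = 48.70; prior scale x_m = 46.1 → posterior scale = max = 48.70.
Posterior shape = 4.7 + 5 = 9.7.
E[θ|data] = k·x_m/(k−1) = 9.7·48.70/8.7 = 54.2977.

54.2977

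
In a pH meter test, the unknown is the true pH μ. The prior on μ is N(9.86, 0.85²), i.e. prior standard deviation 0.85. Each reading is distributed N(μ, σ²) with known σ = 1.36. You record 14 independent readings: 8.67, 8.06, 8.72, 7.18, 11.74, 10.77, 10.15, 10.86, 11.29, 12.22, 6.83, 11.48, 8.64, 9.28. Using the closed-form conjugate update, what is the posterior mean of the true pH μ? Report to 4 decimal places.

9.7302

For Normal data with known variance σ², a Normal(μ₀, σ₀²) prior on μ is conjugate. Posterior precision = 1/σ₀² + n/σ²; posterior mean is the precision-weighted average of μ₀ and x̄.
Σxᵢ = 8.67 + 8.06 + 8.72 + 7.18 + 11.74 + 10.77 + 10.15 + 10.86 + 11.29 + 12.22 + 6.83 + 11.48 + 8.64 + 9.28 = 135.89, so n·x̄ = 135.89.
σ₀² = 0.85² = 0.7225, σ² = 1.36² = 1.8496; σ² + n·σ₀² = 1.8496 + 14·0.7225 = 11.9646.
Posterior mean = (μ₀/σ₀² + n·x̄/σ²)/(1/σ₀² + n/σ²) = (σ²·μ₀ + σ₀²·n·x̄)/(σ² + n·σ₀²) = (1.8496·9.86 + 0.7225·135.89)/11.9646 = 116.417581/11.9646 = 9.7302.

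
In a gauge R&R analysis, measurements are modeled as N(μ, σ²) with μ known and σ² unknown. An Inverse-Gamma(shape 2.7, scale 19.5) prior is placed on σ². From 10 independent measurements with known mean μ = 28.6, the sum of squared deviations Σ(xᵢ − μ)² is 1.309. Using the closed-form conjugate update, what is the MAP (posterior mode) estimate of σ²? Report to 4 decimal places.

2.3166

With known mean μ and an Inverse-Gamma(α, β) prior on σ², the Normal likelihood is conjugate: posterior is Inv-Gamma(α + n/2, β + Σ(xᵢ−μ)²/2).
Posterior: Inv-Gamma(2.7 + 10/2, 19.5 + 1.309/2) = Inv-Gamma(7.70, 20.1545).
Mode = β/(α+1) = 20.1545/8.70 = 2.3166.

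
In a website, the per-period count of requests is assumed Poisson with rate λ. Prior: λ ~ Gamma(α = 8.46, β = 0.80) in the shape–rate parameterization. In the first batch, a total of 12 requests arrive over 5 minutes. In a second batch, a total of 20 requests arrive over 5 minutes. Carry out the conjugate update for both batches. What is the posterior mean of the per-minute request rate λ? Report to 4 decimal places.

With a Gamma(shape α, rate β) prior, the Poisson likelihood is conjugate: the posterior is Gamma(α + ΣXᵢ, β + n).
After batch 1: Gamma(α+S, β+n) = Gamma(8.46+12, 0.80+5) = Gamma(20.46, 5.80).
After batch 2: Gamma(α+S, β+n) = Gamma(20.46+20, 5.80+5) = Gamma(40.46, 10.80).
Posterior mean = α/β = 40.46/10.80 = 3.7463.

3.7463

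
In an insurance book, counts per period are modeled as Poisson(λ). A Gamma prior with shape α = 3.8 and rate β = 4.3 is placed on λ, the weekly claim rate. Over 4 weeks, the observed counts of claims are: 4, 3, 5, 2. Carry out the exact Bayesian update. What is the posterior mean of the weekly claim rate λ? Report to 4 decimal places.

With a Gamma(shape α, rate β) prior, the Poisson likelihood is conjugate: the posterior is Gamma(α + ΣXᵢ, β + n).
Sum of counts S = 14 over n = 4 weeks.
Posterior: Gamma(α+S, β+n) = Gamma(3.8+14, 4.3+4) = Gamma(17.8, 8.3).
Posterior mean = α/β = 17.8/8.3 = 2.1446.

2.1446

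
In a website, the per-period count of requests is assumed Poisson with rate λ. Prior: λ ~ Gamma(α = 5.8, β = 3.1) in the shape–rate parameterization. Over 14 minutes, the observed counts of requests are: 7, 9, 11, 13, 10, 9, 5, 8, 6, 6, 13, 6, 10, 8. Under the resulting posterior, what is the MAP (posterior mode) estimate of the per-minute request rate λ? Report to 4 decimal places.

7.3567

With a Gamma(shape α, rate β) prior, the Poisson likelihood is conjugate: the posterior is Gamma(α + ΣXᵢ, β + n).
Sum of counts S = 121 over n = 14 minutes.
Posterior: Gamma(α+S, β+n) = Gamma(5.8+121, 3.1+14) = Gamma(126.8, 17.1).
Mode of Gamma(α,β) for α≥1 is (α−1)/β = 125.8/17.1 = 7.3567.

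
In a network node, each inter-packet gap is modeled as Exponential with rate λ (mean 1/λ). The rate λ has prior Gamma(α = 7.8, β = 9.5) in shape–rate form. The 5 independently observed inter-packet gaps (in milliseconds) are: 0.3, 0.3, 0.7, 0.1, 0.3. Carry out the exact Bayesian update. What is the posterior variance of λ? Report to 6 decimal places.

0.102041

With a Gamma(shape α, rate β) prior on the exponential rate λ, the posterior after n observations with total T = Σxᵢ is Gamma(α+n, β+T).
Sum of observations T = 1.7 milliseconds; n = 5.
Posterior: Gamma(7.8+5, 9.5+1.7) = Gamma(12.8, 11.2).
Var = α/β² = 0.102041.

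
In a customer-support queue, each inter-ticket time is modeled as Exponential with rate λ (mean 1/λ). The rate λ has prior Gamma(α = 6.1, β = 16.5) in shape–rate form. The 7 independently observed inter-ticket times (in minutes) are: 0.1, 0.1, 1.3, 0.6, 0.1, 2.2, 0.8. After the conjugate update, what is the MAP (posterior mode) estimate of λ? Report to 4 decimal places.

With a Gamma(shape α, rate β) prior on the exponential rate λ, the posterior after n observations with total T = Σxᵢ is Gamma(α+n, β+T).
Sum of observations T = 5.2 minutes; n = 7.
Posterior: Gamma(6.1+7, 16.5+5.2) = Gamma(13.1, 21.7).
Mode = (α−1)/β = 0.5576.

0.5576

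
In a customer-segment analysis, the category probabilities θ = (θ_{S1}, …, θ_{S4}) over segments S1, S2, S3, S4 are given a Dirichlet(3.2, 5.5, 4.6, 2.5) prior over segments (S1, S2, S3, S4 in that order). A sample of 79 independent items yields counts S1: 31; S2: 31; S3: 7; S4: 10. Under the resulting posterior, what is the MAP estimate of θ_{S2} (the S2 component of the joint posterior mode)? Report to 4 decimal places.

0.3910

The Dirichlet prior is conjugate to the Multinomial likelihood: each posterior αⱼ = prior αⱼ + observed count nⱼ.
Posterior concentration: (34.2, 36.5, 11.6, 12.5), total = 94.8.
Joint mode component: (α_{S2}−1)/(Σα−K) = 35.5/90.8 = 0.3910.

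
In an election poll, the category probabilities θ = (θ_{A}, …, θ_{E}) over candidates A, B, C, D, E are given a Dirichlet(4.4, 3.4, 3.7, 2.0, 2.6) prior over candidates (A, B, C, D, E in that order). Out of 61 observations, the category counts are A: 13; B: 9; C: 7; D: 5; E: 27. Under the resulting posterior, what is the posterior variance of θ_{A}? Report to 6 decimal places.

0.002238

The Dirichlet prior is conjugate to the Multinomial likelihood: each posterior αⱼ = prior αⱼ + observed count nⱼ.
Posterior concentration: (17.4, 12.4, 10.7, 7.0, 29.6), total = 77.1.
Var[θ_j] = α_j(Σα−α_j)/((Σα)²(Σα+1)) = 17.4·59.7/(77.1²·78.1) = 0.002238.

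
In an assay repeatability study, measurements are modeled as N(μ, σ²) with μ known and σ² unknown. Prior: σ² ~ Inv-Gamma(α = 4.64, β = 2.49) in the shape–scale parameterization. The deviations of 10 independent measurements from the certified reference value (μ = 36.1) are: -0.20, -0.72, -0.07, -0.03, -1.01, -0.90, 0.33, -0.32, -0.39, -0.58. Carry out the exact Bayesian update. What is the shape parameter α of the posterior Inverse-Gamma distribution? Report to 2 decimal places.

With known mean μ and an Inverse-Gamma(α, β) prior on σ², the Normal likelihood is conjugate: posterior is Inv-Gamma(α + n/2, β + Σ(xᵢ−μ)²/2).
Σ(xᵢ−μ)² = (-0.20)² + (-0.72)² + (-0.07)² + (-0.03)² + (-1.01)² + (-0.90)² + (0.33)² + (-0.32)² + (-0.39)² + (-0.58)² = 3.0941.
Posterior: Inv-Gamma(4.64 + 10/2, 2.49 + 3.0941/2) = Inv-Gamma(9.64, 4.03705).
Posterior α = 9.64.

9.64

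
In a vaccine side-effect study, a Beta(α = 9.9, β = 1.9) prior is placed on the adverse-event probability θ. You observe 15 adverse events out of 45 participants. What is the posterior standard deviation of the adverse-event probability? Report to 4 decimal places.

The Beta prior is conjugate to a Binomial/Bernoulli likelihood; the update adds successes to α and failures to β.
Posterior: Beta(α+k, β+n−k) = Beta(9.9+15, 1.9+30) = Beta(24.9, 31.9).
Var = αβ/((α+β)²(α+β+1)) = 24.9·31.9/(56.8²·57.8) = 0.00425957; SD = √0.00425957 = 0.0653.

0.0653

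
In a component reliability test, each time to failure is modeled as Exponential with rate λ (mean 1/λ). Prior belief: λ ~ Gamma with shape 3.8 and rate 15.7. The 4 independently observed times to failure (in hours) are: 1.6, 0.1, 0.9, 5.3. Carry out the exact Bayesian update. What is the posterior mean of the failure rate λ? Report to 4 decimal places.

With a Gamma(shape α, rate β) prior on the exponential rate λ, the posterior after n observations with total T = Σxᵢ is Gamma(α+n, β+T).
Sum of observations T = 7.9 hours; n = 4.
Posterior: Gamma(3.8+4, 15.7+7.9) = Gamma(7.8, 23.6).
Posterior mean of λ = α/β = 7.8/23.6 = 0.3305.

0.3305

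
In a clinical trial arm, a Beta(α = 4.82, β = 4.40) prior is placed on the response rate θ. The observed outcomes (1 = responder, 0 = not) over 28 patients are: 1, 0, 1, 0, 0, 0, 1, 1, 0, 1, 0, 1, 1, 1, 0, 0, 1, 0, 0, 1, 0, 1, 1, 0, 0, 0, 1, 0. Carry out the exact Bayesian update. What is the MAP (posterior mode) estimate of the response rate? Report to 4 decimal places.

0.4776

The Beta prior is conjugate to a Binomial/Bernoulli likelihood; the update adds successes to α and failures to β.
Posterior: Beta(α+k, β+n−k) = Beta(4.82+13, 4.40+15) = Beta(17.82, 19.40).
Mode of Beta(a,b) for a,b>1 is (a−1)/(a+b−2) = 16.82/35.22 = 0.4776.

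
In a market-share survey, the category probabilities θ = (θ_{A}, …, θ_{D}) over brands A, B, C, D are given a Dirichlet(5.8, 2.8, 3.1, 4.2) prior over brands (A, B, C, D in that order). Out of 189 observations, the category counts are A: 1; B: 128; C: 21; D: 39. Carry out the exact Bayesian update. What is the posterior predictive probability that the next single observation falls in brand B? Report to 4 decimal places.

The Dirichlet prior is conjugate to the Multinomial likelihood: each posterior αⱼ = prior αⱼ + observed count nⱼ.
Posterior concentration: (6.8, 130.8, 24.1, 43.2), total = 204.9.
P(next = B | data) = α_{B}/Σα = 0.6384.

0.6384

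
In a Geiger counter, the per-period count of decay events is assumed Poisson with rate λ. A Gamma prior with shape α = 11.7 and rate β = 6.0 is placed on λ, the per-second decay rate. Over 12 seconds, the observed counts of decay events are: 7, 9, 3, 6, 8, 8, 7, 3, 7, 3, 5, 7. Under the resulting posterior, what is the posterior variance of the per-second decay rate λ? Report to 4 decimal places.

With a Gamma(shape α, rate β) prior, the Poisson likelihood is conjugate: the posterior is Gamma(α + ΣXᵢ, β + n).
Sum of counts S = 73 over n = 12 seconds.
Posterior: Gamma(α+S, β+n) = Gamma(11.7+73, 6.0+12) = Gamma(84.7, 18.0).
Var = α/β² = 84.7/18.0² = 0.2614.

0.2614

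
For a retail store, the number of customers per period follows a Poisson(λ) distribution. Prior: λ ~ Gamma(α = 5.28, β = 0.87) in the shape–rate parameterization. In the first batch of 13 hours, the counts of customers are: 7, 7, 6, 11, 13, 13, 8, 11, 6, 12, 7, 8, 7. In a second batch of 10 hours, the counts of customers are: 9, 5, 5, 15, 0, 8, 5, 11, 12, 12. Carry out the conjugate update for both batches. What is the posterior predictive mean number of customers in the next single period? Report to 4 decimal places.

With a Gamma(shape α, rate β) prior, the Poisson likelihood is conjugate: the posterior is Gamma(α + ΣXᵢ, β + n).
Batch 1: sum of counts S = 116 over n = 13 hours.
After batch 1: Gamma(α+S, β+n) = Gamma(5.28+116, 0.87+13) = Gamma(121.28, 13.87).
Batch 2: sum of counts S = 82 over n = 10 hours.
After batch 2: Gamma(α+S, β+n) = Gamma(121.28+82, 13.87+10) = Gamma(203.28, 23.87).
The predictive distribution for one future period is NegBinom with mean α/β = 8.5161.

8.5161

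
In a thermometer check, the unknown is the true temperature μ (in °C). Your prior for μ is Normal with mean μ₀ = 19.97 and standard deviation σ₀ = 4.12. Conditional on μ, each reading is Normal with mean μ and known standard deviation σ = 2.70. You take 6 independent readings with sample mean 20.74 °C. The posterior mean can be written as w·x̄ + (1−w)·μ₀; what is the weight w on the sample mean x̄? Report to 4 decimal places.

0.9332

For Normal data with known variance σ², a Normal(μ₀, σ₀²) prior on μ is conjugate. Posterior precision = 1/σ₀² + n/σ²; posterior mean is the precision-weighted average of μ₀ and x̄.
σ₀² = 4.12² = 16.9744, σ² = 2.70² = 7.29. Prior precision 1/σ₀² = 1/16.9744; data precision n/σ² = 6/7.29.
w = (n/σ²)/(1/σ₀² + n/σ²) = n·σ₀²/(σ² + n·σ₀²) = 6·16.9744/(7.29 + 6·16.9744) = 101.8464/109.1364 = 0.9332.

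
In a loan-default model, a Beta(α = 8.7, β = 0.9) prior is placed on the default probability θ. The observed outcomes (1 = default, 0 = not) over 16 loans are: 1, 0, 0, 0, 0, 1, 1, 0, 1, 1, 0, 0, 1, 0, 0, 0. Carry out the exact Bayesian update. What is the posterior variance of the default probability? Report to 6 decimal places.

The Beta prior is conjugate to a Binomial/Bernoulli likelihood; the update adds successes to α and failures to β.
Posterior: Beta(α+k, β+n−k) = Beta(8.7+6, 0.9+10) = Beta(14.7, 10.9).
Var = αβ/((α+β)²(α+β+1)) = 14.7·10.9/(25.6²·26.6) = 0.009191.

0.009191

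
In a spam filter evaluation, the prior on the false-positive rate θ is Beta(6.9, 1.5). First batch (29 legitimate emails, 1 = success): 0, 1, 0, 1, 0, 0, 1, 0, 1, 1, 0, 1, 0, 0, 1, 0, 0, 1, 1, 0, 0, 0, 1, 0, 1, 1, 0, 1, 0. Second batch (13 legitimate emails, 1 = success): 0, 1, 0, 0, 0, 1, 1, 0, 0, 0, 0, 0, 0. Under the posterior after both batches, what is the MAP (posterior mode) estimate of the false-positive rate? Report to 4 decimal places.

The Beta prior is conjugate to a Binomial/Bernoulli likelihood; the update adds successes to α and failures to β.
After batch 1: Beta(6.9+13, 1.5+16) = Beta(19.9, 17.5).
After batch 2: Beta(19.9+3, 17.5+10) = Beta(22.9, 27.5).
Mode of Beta(a,b) for a,b>1 is (a−1)/(a+b−2) = 21.9/48.4 = 0.4525.

0.4525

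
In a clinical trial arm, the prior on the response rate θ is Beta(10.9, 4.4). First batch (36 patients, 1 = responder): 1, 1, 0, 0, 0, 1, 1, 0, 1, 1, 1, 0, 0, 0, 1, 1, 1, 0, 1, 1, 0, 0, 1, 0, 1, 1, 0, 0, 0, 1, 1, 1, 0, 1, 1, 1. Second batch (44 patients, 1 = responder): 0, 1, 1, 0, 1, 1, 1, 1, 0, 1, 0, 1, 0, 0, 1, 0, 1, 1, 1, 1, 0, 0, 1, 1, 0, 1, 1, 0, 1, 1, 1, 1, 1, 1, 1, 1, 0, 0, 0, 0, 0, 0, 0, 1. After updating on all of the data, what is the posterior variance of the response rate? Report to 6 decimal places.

0.002476

The Beta prior is conjugate to a Binomial/Bernoulli likelihood; the update adds successes to α and failures to β.
After batch 1: Beta(10.9+21, 4.4+15) = Beta(31.9, 19.4).
After batch 2: Beta(31.9+26, 19.4+18) = Beta(57.9, 37.4).
Var = αβ/((α+β)²(α+β+1)) = 57.9·37.4/(95.3²·96.3) = 0.002476.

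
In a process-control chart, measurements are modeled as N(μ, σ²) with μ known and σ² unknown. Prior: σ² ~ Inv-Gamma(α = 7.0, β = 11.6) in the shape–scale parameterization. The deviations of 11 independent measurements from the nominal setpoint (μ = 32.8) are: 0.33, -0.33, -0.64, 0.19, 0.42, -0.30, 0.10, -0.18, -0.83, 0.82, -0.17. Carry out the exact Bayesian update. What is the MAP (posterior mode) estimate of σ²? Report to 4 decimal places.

With known mean μ and an Inverse-Gamma(α, β) prior on σ², the Normal likelihood is conjugate: posterior is Inv-Gamma(α + n/2, β + Σ(xᵢ−μ)²/2).
Σ(xᵢ−μ)² = (0.33)² + (-0.33)² + (-0.64)² + (0.19)² + (0.42)² + (-0.30)² + (0.10)² + (-0.18)² + (-0.83)² + (0.82)² + (-0.17)² = 2.3625.
Posterior: Inv-Gamma(7.0 + 11/2, 11.6 + 2.3625/2) = Inv-Gamma(12.50, 12.78125).
Mode = β/(α+1) = 12.78125/13.50 = 0.9468.

0.9468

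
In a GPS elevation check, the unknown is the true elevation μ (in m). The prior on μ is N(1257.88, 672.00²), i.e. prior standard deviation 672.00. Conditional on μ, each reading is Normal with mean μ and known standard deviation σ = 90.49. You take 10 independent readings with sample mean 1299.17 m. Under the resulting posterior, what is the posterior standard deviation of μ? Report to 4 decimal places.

For Normal data with known variance σ², a Normal(μ₀, σ₀²) prior on μ is conjugate. Posterior precision = 1/σ₀² + n/σ²; posterior mean is the precision-weighted average of μ₀ and x̄.
σ₀² = 672.00² = 451584, σ² = 90.49² = 8188.4401; σ² + n·σ₀² = 8188.4401 + 10·451584 = 4524028.4401.
Posterior precision = 1/σ₀² + n/σ² = 1/451584 + 10/8188.4401 = (σ² + n·σ₀²)/(σ₀²σ²) = 4524028.4401/(451584·8188.4401); posterior variance σₙ² = σ₀²σ²/(σ² + n·σ₀²) = 451584·8188.4401/4524028.4401 = 817.361912.
Posterior SD = √σₙ² = √(451584·8188.4401/4524028.4401) = 28.5895.

28.5895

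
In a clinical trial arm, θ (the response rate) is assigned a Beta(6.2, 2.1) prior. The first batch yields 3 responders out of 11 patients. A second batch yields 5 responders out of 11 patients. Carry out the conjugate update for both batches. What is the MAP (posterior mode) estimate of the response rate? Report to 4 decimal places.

The Beta prior is conjugate to a Binomial/Bernoulli likelihood; the update adds successes to α and failures to β.
After batch 1: Beta(6.2+3, 2.1+8) = Beta(9.2, 10.1).
After batch 2: Beta(9.2+5, 10.1+6) = Beta(14.2, 16.1).
Mode of Beta(a,b) for a,b>1 is (a−1)/(a+b−2) = 13.2/28.3 = 0.4664.

0.4664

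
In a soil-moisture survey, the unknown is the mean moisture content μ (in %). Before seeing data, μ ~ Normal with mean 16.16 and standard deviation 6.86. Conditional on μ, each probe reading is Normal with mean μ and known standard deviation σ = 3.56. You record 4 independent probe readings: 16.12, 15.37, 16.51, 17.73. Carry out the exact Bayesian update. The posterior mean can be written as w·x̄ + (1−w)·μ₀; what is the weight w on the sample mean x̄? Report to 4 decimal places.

For Normal data with known variance σ², a Normal(μ₀, σ₀²) prior on μ is conjugate. Posterior precision = 1/σ₀² + n/σ²; posterior mean is the precision-weighted average of μ₀ and x̄.
σ₀² = 6.86² = 47.0596, σ² = 3.56² = 12.6736. Prior precision 1/σ₀² = 1/47.0596; data precision n/σ² = 4/12.6736.
w = (n/σ²)/(1/σ₀² + n/σ²) = n·σ₀²/(σ² + n·σ₀²) = 4·47.0596/(12.6736 + 4·47.0596) = 188.2384/200.912 = 0.9369.

0.9369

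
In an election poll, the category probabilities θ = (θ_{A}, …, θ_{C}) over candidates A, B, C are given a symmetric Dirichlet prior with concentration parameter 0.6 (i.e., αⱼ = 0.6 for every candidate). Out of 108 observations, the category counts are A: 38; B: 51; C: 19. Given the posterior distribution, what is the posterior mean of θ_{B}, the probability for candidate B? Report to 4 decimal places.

0.4699

The Dirichlet prior is conjugate to the Multinomial likelihood: each posterior αⱼ = prior αⱼ + observed count nⱼ.
Posterior concentration: (38.6, 51.6, 19.6), total = 109.8.
E[θ_{B}|data] = α_{B}/Σα = 51.6/109.8 = 0.4699.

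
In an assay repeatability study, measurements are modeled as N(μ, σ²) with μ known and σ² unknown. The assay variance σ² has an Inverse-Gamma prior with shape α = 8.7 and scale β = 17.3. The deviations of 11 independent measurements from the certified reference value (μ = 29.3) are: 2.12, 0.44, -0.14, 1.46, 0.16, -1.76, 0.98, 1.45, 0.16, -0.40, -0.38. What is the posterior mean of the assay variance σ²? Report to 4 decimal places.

1.8165

With known mean μ and an Inverse-Gamma(α, β) prior on σ², the Normal likelihood is conjugate: posterior is Inv-Gamma(α + n/2, β + Σ(xᵢ−μ)²/2).
Σ(xᵢ−μ)² = (2.12)² + (0.44)² + (-0.14)² + (1.46)² + (0.16)² + (-1.76)² + (0.98)² + (1.45)² + (0.16)² + (-0.40)² + (-0.38)² = 13.3553.
Posterior: Inv-Gamma(8.7 + 11/2, 17.3 + 13.3553/2) = Inv-Gamma(14.20, 23.97765).
E[σ²|data] = β/(α−1) = 23.97765/13.20 = 1.8165.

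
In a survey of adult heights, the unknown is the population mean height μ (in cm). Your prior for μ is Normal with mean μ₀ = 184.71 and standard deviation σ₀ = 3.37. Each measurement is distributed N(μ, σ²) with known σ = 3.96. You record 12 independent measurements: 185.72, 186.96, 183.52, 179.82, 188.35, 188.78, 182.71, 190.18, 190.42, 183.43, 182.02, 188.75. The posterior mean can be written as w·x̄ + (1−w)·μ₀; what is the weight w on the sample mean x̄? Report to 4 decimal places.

0.8968

For Normal data with known variance σ², a Normal(μ₀, σ₀²) prior on μ is conjugate. Posterior precision = 1/σ₀² + n/σ²; posterior mean is the precision-weighted average of μ₀ and x̄.
σ₀² = 3.37² = 11.3569, σ² = 3.96² = 15.6816. Prior precision 1/σ₀² = 1/11.3569; data precision n/σ² = 12/15.6816.
w = (n/σ²)/(1/σ₀² + n/σ²) = n·σ₀²/(σ² + n·σ₀²) = 12·11.3569/(15.6816 + 12·11.3569) = 136.2828/151.9644 = 0.8968.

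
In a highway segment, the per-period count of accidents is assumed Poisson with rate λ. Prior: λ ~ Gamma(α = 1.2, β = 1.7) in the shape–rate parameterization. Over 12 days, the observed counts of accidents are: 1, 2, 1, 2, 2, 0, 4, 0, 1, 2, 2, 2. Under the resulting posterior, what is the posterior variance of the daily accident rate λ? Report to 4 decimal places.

With a Gamma(shape α, rate β) prior, the Poisson likelihood is conjugate: the posterior is Gamma(α + ΣXᵢ, β + n).
Sum of counts S = 19 over n = 12 days.
Posterior: Gamma(α+S, β+n) = Gamma(1.2+19, 1.7+12) = Gamma(20.2, 13.7).
Var = α/β² = 20.2/13.7² = 0.1076.

0.1076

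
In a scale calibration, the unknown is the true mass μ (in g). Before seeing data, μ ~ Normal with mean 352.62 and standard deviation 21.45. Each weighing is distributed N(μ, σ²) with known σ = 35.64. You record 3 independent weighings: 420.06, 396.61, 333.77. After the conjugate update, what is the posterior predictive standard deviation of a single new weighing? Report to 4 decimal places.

For Normal data with known variance σ², a Normal(μ₀, σ₀²) prior on μ is conjugate. Posterior precision = 1/σ₀² + n/σ²; posterior mean is the precision-weighted average of μ₀ and x̄.
σ₀² = 21.45² = 460.1025, σ² = 35.64² = 1270.2096; σ² + n·σ₀² = 1270.2096 + 3·460.1025 = 2650.5171.
Posterior precision = 1/σ₀² + n/σ² = 1/460.1025 + 3/1270.2096 = (σ² + n·σ₀²)/(σ₀²σ²) = 2650.5171/(460.1025·1270.2096); posterior variance σₙ² = σ₀²σ²/(σ² + n·σ₀²) = 460.1025·1270.2096/2650.5171 = 220.495319.
Predictive variance for one new observation = σₙ² + σ² = 460.1025·1270.2096/2650.5171 + 1270.2096 = σ²·(σ₀² + 2650.5171)/2650.5171 = 1270.2096·3110.6196/2650.5171 = 1490.704919; SD = √(1270.2096·3110.6196/2650.5171) = 38.6096.

38.6096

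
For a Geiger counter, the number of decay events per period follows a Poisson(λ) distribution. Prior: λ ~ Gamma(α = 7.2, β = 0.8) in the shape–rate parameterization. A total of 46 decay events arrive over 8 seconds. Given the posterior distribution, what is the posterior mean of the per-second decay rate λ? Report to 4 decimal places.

6.0455

With a Gamma(shape α, rate β) prior, the Poisson likelihood is conjugate: the posterior is Gamma(α + ΣXᵢ, β + n).
Posterior: Gamma(α+S, β+n) = Gamma(7.2+46, 0.8+8) = Gamma(53.2, 8.8).
Posterior mean = α/β = 53.2/8.8 = 6.0455.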